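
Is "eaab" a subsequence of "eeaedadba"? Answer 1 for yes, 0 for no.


Check if "eaab" is a subsequence of "eeaedadba"
Greedy scan:
  Position 0 ('e'): matches sub[0] = 'e'
  Position 1 ('e'): no match needed
  Position 2 ('a'): matches sub[1] = 'a'
  Position 3 ('e'): no match needed
  Position 4 ('d'): no match needed
  Position 5 ('a'): matches sub[2] = 'a'
  Position 6 ('d'): no match needed
  Position 7 ('b'): matches sub[3] = 'b'
  Position 8 ('a'): no match needed
All 4 characters matched => is a subsequence

1


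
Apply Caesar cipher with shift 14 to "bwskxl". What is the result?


Caesar cipher: shift "bwskxl" by 14
  'b' (pos 1) + 14 = pos 15 = 'p'
  'w' (pos 22) + 14 = pos 10 = 'k'
  's' (pos 18) + 14 = pos 6 = 'g'
  'k' (pos 10) + 14 = pos 24 = 'y'
  'x' (pos 23) + 14 = pos 11 = 'l'
  'l' (pos 11) + 14 = pos 25 = 'z'
Result: pkgylz

pkgylz


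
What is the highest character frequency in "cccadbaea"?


Input: cccadbaea
Character counts:
  'a': 3
  'b': 1
  'c': 3
  'd': 1
  'e': 1
Maximum frequency: 3

3


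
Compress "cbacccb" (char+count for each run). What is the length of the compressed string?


Input: cbacccb
Runs:
  'c' x 1 => "c1"
  'b' x 1 => "b1"
  'a' x 1 => "a1"
  'c' x 3 => "c3"
  'b' x 1 => "b1"
Compressed: "c1b1a1c3b1"
Compressed length: 10

10


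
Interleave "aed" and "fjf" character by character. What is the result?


Interleaving "aed" and "fjf":
  Position 0: 'a' from first, 'f' from second => "af"
  Position 1: 'e' from first, 'j' from second => "ej"
  Position 2: 'd' from first, 'f' from second => "df"
Result: afejdf

afejdf


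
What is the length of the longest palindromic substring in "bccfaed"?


Input: "bccfaed"
Checking substrings for palindromes:
  [1:3] "cc" (len 2) => palindrome
Longest palindromic substring: "cc" with length 2

2


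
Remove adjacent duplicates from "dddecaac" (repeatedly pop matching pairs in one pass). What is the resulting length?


Input: dddecaac
Stack-based adjacent duplicate removal:
  Read 'd': push. Stack: d
  Read 'd': matches stack top 'd' => pop. Stack: (empty)
  Read 'd': push. Stack: d
  Read 'e': push. Stack: de
  Read 'c': push. Stack: dec
  Read 'a': push. Stack: deca
  Read 'a': matches stack top 'a' => pop. Stack: dec
  Read 'c': matches stack top 'c' => pop. Stack: de
Final stack: "de" (length 2)

2


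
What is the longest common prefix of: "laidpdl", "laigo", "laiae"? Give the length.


Words: laidpdl, laigo, laiae
  Position 0: all 'l' => match
  Position 1: all 'a' => match
  Position 2: all 'i' => match
  Position 3: ('d', 'g', 'a') => mismatch, stop
LCP = "lai" (length 3)

3


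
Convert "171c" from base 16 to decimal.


Input: "171c" in base 16
Positional expansion:
  Digit '1' (value 1) x 16^3 = 4096
  Digit '7' (value 7) x 16^2 = 1792
  Digit '1' (value 1) x 16^1 = 16
  Digit 'c' (value 12) x 16^0 = 12
Sum = 5916

5916


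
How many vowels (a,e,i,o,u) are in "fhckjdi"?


Input: fhckjdi
Checking each character:
  'f' at position 0: consonant
  'h' at position 1: consonant
  'c' at position 2: consonant
  'k' at position 3: consonant
  'j' at position 4: consonant
  'd' at position 5: consonant
  'i' at position 6: vowel (running total: 1)
Total vowels: 1

1


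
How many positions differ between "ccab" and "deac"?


Comparing "ccab" and "deac" position by position:
  Position 0: 'c' vs 'd' => DIFFER
  Position 1: 'c' vs 'e' => DIFFER
  Position 2: 'a' vs 'a' => same
  Position 3: 'b' vs 'c' => DIFFER
Positions that differ: 3

3


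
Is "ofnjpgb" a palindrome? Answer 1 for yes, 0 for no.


Input: ofnjpgb
Reversed: bgpjnfo
  Compare pos 0 ('o') with pos 6 ('b'): MISMATCH
  Compare pos 1 ('f') with pos 5 ('g'): MISMATCH
  Compare pos 2 ('n') with pos 4 ('p'): MISMATCH
Result: not a palindrome

0


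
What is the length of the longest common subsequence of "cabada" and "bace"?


LCS of "cabada" and "bace"
DP table:
           b    a    c    e
      0    0    0    0    0
  c   0    0    0    1    1
  a   0    0    1    1    1
  b   0    1    1    1    1
  a   0    1    2    2    2
  d   0    1    2    2    2
  a   0    1    2    2    2
LCS length = dp[6][4] = 2

2


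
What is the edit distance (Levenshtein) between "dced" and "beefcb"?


Computing edit distance: "dced" -> "beefcb"
DP table:
           b    e    e    f    c    b
      0    1    2    3    4    5    6
  d   1    1    2    3    4    5    6
  c   2    2    2    3    4    4    5
  e   3    3    2    2    3    4    5
  d   4    4    3    3    3    4    5
Edit distance = dp[4][6] = 5

5


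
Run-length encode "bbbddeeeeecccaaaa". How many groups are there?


Input: bbbddeeeeecccaaaa
Scanning for consecutive runs:
  Group 1: 'b' x 3 (positions 0-2)
  Group 2: 'd' x 2 (positions 3-4)
  Group 3: 'e' x 5 (positions 5-9)
  Group 4: 'c' x 3 (positions 10-12)
  Group 5: 'a' x 4 (positions 13-16)
Total groups: 5

5


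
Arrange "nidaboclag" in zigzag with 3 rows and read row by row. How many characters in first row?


Zigzag "nidaboclag" into 3 rows:
Placing characters:
  'n' => row 0
  'i' => row 1
  'd' => row 2
  'a' => row 1
  'b' => row 0
  'o' => row 1
  'c' => row 2
  'l' => row 1
  'a' => row 0
  'g' => row 1
Rows:
  Row 0: "nba"
  Row 1: "iaolg"
  Row 2: "dc"
First row length: 3

3


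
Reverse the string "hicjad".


Input: hicjad
Reading characters right to left:
  Position 5: 'd'
  Position 4: 'a'
  Position 3: 'j'
  Position 2: 'c'
  Position 1: 'i'
  Position 0: 'h'
Reversed: dajcih

dajcih


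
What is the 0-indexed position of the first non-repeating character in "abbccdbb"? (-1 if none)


Input: abbccdbb
Character frequencies:
  'a': 1
  'b': 4
  'c': 2
  'd': 1
Scanning left to right for freq == 1:
  Position 0 ('a'): unique! => answer = 0

0


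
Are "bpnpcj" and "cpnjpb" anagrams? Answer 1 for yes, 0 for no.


Strings: "bpnpcj", "cpnjpb"
Sorted first:  bcjnpp
Sorted second: bcjnpp
Sorted forms match => anagrams

1


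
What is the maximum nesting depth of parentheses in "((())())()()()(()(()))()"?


Input: "((())())()()()(()(()))()"
Tracking depth:
  Position 0 '(': depth becomes 1
  Position 1 '(': depth becomes 2
  Position 2 '(': depth becomes 3
  Position 3 ')': depth becomes 2
  Position 4 ')': depth becomes 1
  Position 5 '(': depth becomes 2
  Position 6 ')': depth becomes 1
  Position 7 ')': depth becomes 0
  Position 8 '(': depth becomes 1
  Position 9 ')': depth becomes 0
  Position 10 '(': depth becomes 1
  Position 11 ')': depth becomes 0
  Position 12 '(': depth becomes 1
  Position 13 ')': depth becomes 0
  Position 14 '(': depth becomes 1
  Position 15 '(': depth becomes 2
  Position 16 ')': depth becomes 1
  Position 17 '(': depth becomes 2
  Position 18 '(': depth becomes 3
  Position 19 ')': depth becomes 2
  Position 20 ')': depth becomes 1
  Position 21 ')': depth becomes 0
  Position 22 '(': depth becomes 1
  Position 23 ')': depth becomes 0
Maximum depth reached: 3

3


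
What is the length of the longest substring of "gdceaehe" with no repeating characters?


Input: "gdceaehe"
Sliding window (track last position of each char):
  Position 0 ('g'): window [0,0] length 1 -- new best
  Position 1 ('d'): window [0,1] length 2 -- new best
  Position 2 ('c'): window [0,2] length 3 -- new best
  Position 3 ('e'): window [0,3] length 4 -- new best
  Position 4 ('a'): window [0,4] length 5 -- new best
  Position 5 ('e'): repeat (last at 3), move window start to 4
  Position 5 ('e'): window [4,5] length 2
  Position 6 ('h'): window [4,6] length 3
  Position 7 ('e'): repeat (last at 5), move window start to 6
  Position 7 ('e'): window [6,7] length 2
Longest substring with no repeats: "gdcea" with length 5

5


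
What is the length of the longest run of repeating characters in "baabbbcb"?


Input: "baabbbcb"
Scanning for longest run:
  Position 1 ('a'): new char, reset run to 1
  Position 2 ('a'): continues run of 'a', length=2
  Position 3 ('b'): new char, reset run to 1
  Position 4 ('b'): continues run of 'b', length=2
  Position 5 ('b'): continues run of 'b', length=3
  Position 6 ('c'): new char, reset run to 1
  Position 7 ('b'): new char, reset run to 1
Longest run: 'b' with length 3

3


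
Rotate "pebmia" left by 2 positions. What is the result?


Input: "pebmia", rotate left by 2
First 2 characters: "pe"
Remaining characters: "bmia"
Concatenate remaining + first: "bmia" + "pe" = "bmiape"

bmiape


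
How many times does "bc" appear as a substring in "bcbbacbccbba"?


Searching for "bc" in "bcbbacbccbba"
Scanning each position:
  Position 0: "bc" => MATCH
  Position 1: "cb" => no
  Position 2: "bb" => no
  Position 3: "ba" => no
  Position 4: "ac" => no
  Position 5: "cb" => no
  Position 6: "bc" => MATCH
  Position 7: "cc" => no
  Position 8: "cb" => no
  Position 9: "bb" => no
  Position 10: "ba" => no
Total occurrences: 2

2


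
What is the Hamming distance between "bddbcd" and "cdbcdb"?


Comparing "bddbcd" and "cdbcdb" position by position:
  Position 0: 'b' vs 'c' => differ
  Position 1: 'd' vs 'd' => same
  Position 2: 'd' vs 'b' => differ
  Position 3: 'b' vs 'c' => differ
  Position 4: 'c' vs 'd' => differ
  Position 5: 'd' vs 'b' => differ
Total differences (Hamming distance): 5

5


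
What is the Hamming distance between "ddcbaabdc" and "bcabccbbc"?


Comparing "ddcbaabdc" and "bcabccbbc" position by position:
  Position 0: 'd' vs 'b' => differ
  Position 1: 'd' vs 'c' => differ
  Position 2: 'c' vs 'a' => differ
  Position 3: 'b' vs 'b' => same
  Position 4: 'a' vs 'c' => differ
  Position 5: 'a' vs 'c' => differ
  Position 6: 'b' vs 'b' => same
  Position 7: 'd' vs 'b' => differ
  Position 8: 'c' vs 'c' => same
Total differences (Hamming distance): 6

6


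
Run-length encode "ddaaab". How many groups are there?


Input: ddaaab
Scanning for consecutive runs:
  Group 1: 'd' x 2 (positions 0-1)
  Group 2: 'a' x 3 (positions 2-4)
  Group 3: 'b' x 1 (positions 5-5)
Total groups: 3

3


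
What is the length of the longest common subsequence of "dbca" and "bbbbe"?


LCS of "dbca" and "bbbbe"
DP table:
           b    b    b    b    e
      0    0    0    0    0    0
  d   0    0    0    0    0    0
  b   0    1    1    1    1    1
  c   0    1    1    1    1    1
  a   0    1    1    1    1    1
LCS length = dp[4][5] = 1

1


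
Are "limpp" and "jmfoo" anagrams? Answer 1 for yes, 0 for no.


Strings: "limpp", "jmfoo"
Sorted first:  ilmpp
Sorted second: fjmoo
Differ at position 0: 'i' vs 'f' => not anagrams

0


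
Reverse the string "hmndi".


Input: hmndi
Reading characters right to left:
  Position 4: 'i'
  Position 3: 'd'
  Position 2: 'n'
  Position 1: 'm'
  Position 0: 'h'
Reversed: idnmh

idnmh


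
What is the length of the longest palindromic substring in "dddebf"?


Input: "dddebf"
Checking substrings for palindromes:
  [0:3] "ddd" (len 3) => palindrome
  [0:2] "dd" (len 2) => palindrome
  [1:3] "dd" (len 2) => palindrome
Longest palindromic substring: "ddd" with length 3

3


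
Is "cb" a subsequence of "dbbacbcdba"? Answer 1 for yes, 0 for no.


Check if "cb" is a subsequence of "dbbacbcdba"
Greedy scan:
  Position 0 ('d'): no match needed
  Position 1 ('b'): no match needed
  Position 2 ('b'): no match needed
  Position 3 ('a'): no match needed
  Position 4 ('c'): matches sub[0] = 'c'
  Position 5 ('b'): matches sub[1] = 'b'
  Position 6 ('c'): no match needed
  Position 7 ('d'): no match needed
  Position 8 ('b'): no match needed
  Position 9 ('a'): no match needed
All 2 characters matched => is a subsequence

1


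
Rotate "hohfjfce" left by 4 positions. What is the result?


Input: "hohfjfce", rotate left by 4
First 4 characters: "hohf"
Remaining characters: "jfce"
Concatenate remaining + first: "jfce" + "hohf" = "jfcehohf"

jfcehohf


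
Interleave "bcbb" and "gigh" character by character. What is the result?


Interleaving "bcbb" and "gigh":
  Position 0: 'b' from first, 'g' from second => "bg"
  Position 1: 'c' from first, 'i' from second => "ci"
  Position 2: 'b' from first, 'g' from second => "bg"
  Position 3: 'b' from first, 'h' from second => "bh"
Result: bgcibgbh

bgcibgbh


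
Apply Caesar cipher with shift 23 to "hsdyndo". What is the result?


Caesar cipher: shift "hsdyndo" by 23
  'h' (pos 7) + 23 = pos 4 = 'e'
  's' (pos 18) + 23 = pos 15 = 'p'
  'd' (pos 3) + 23 = pos 0 = 'a'
  'y' (pos 24) + 23 = pos 21 = 'v'
  'n' (pos 13) + 23 = pos 10 = 'k'
  'd' (pos 3) + 23 = pos 0 = 'a'
  'o' (pos 14) + 23 = pos 11 = 'l'
Result: epavkal

epavkal


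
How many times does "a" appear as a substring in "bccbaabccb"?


Searching for "a" in "bccbaabccb"
Scanning each position:
  Position 0: "b" => no
  Position 1: "c" => no
  Position 2: "c" => no
  Position 3: "b" => no
  Position 4: "a" => MATCH
  Position 5: "a" => MATCH
  Position 6: "b" => no
  Position 7: "c" => no
  Position 8: "c" => no
  Position 9: "b" => no
Total occurrences: 2

2


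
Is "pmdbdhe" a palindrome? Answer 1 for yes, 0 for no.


Input: pmdbdhe
Reversed: ehdbdmp
  Compare pos 0 ('p') with pos 6 ('e'): MISMATCH
  Compare pos 1 ('m') with pos 5 ('h'): MISMATCH
  Compare pos 2 ('d') with pos 4 ('d'): match
Result: not a palindrome

0


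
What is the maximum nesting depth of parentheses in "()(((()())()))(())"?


Input: "()(((()())()))(())"
Tracking depth:
  Position 0 '(': depth becomes 1
  Position 1 ')': depth becomes 0
  Position 2 '(': depth becomes 1
  Position 3 '(': depth becomes 2
  Position 4 '(': depth becomes 3
  Position 5 '(': depth becomes 4
  Position 6 ')': depth becomes 3
  Position 7 '(': depth becomes 4
  Position 8 ')': depth becomes 3
  Position 9 ')': depth becomes 2
  Position 10 '(': depth becomes 3
  Position 11 ')': depth becomes 2
  Position 12 ')': depth becomes 1
  Position 13 ')': depth becomes 0
  Position 14 '(': depth becomes 1
  Position 15 '(': depth becomes 2
  Position 16 ')': depth becomes 1
  Position 17 ')': depth becomes 0
Maximum depth reached: 4

4


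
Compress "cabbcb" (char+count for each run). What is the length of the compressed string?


Input: cabbcb
Runs:
  'c' x 1 => "c1"
  'a' x 1 => "a1"
  'b' x 2 => "b2"
  'c' x 1 => "c1"
  'b' x 1 => "b1"
Compressed: "c1a1b2c1b1"
Compressed length: 10

10


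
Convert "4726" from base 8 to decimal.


Input: "4726" in base 8
Positional expansion:
  Digit '4' (value 4) x 8^3 = 2048
  Digit '7' (value 7) x 8^2 = 448
  Digit '2' (value 2) x 8^1 = 16
  Digit '6' (value 6) x 8^0 = 6
Sum = 2518

2518


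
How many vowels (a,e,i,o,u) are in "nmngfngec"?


Input: nmngfngec
Checking each character:
  'n' at position 0: consonant
  'm' at position 1: consonant
  'n' at position 2: consonant
  'g' at position 3: consonant
  'f' at position 4: consonant
  'n' at position 5: consonant
  'g' at position 6: consonant
  'e' at position 7: vowel (running total: 1)
  'c' at position 8: consonant
Total vowels: 1

1


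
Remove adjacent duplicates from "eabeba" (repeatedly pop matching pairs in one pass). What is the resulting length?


Input: eabeba
Stack-based adjacent duplicate removal:
  Read 'e': push. Stack: e
  Read 'a': push. Stack: ea
  Read 'b': push. Stack: eab
  Read 'e': push. Stack: eabe
  Read 'b': push. Stack: eabeb
  Read 'a': push. Stack: eabeba
Final stack: "eabeba" (length 6)

6


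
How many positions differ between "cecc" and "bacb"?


Comparing "cecc" and "bacb" position by position:
  Position 0: 'c' vs 'b' => DIFFER
  Position 1: 'e' vs 'a' => DIFFER
  Position 2: 'c' vs 'c' => same
  Position 3: 'c' vs 'b' => DIFFER
Positions that differ: 3

3


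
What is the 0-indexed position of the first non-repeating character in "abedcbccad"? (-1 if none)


Input: abedcbccad
Character frequencies:
  'a': 2
  'b': 2
  'c': 3
  'd': 2
  'e': 1
Scanning left to right for freq == 1:
  Position 0 ('a'): freq=2, skip
  Position 1 ('b'): freq=2, skip
  Position 2 ('e'): unique! => answer = 2

2


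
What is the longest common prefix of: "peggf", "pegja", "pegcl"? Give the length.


Words: peggf, pegja, pegcl
  Position 0: all 'p' => match
  Position 1: all 'e' => match
  Position 2: all 'g' => match
  Position 3: ('g', 'j', 'c') => mismatch, stop
LCP = "peg" (length 3)

3


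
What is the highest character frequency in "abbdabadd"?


Input: abbdabadd
Character counts:
  'a': 3
  'b': 3
  'd': 3
Maximum frequency: 3

3


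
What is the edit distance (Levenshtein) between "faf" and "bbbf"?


Computing edit distance: "faf" -> "bbbf"
DP table:
           b    b    b    f
      0    1    2    3    4
  f   1    1    2    3    3
  a   2    2    2    3    4
  f   3    3    3    3    3
Edit distance = dp[3][4] = 3

3


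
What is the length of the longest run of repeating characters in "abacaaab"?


Input: "abacaaab"
Scanning for longest run:
  Position 1 ('b'): new char, reset run to 1
  Position 2 ('a'): new char, reset run to 1
  Position 3 ('c'): new char, reset run to 1
  Position 4 ('a'): new char, reset run to 1
  Position 5 ('a'): continues run of 'a', length=2
  Position 6 ('a'): continues run of 'a', length=3
  Position 7 ('b'): new char, reset run to 1
Longest run: 'a' with length 3

3


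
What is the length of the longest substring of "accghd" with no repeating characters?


Input: "accghd"
Sliding window (track last position of each char):
  Position 0 ('a'): window [0,0] length 1 -- new best
  Position 1 ('c'): window [0,1] length 2 -- new best
  Position 2 ('c'): repeat (last at 1), move window start to 2
  Position 2 ('c'): window [2,2] length 1
  Position 3 ('g'): window [2,3] length 2
  Position 4 ('h'): window [2,4] length 3 -- new best
  Position 5 ('d'): window [2,5] length 4 -- new best
Longest substring with no repeats: "cghd" with length 4

4


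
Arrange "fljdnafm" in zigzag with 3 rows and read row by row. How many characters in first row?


Zigzag "fljdnafm" into 3 rows:
Placing characters:
  'f' => row 0
  'l' => row 1
  'j' => row 2
  'd' => row 1
  'n' => row 0
  'a' => row 1
  'f' => row 2
  'm' => row 1
Rows:
  Row 0: "fn"
  Row 1: "ldam"
  Row 2: "jf"
First row length: 2

2


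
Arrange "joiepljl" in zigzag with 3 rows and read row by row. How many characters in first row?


Zigzag "joiepljl" into 3 rows:
Placing characters:
  'j' => row 0
  'o' => row 1
  'i' => row 2
  'e' => row 1
  'p' => row 0
  'l' => row 1
  'j' => row 2
  'l' => row 1
Rows:
  Row 0: "jp"
  Row 1: "oell"
  Row 2: "ij"
First row length: 2

2


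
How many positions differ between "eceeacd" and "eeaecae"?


Comparing "eceeacd" and "eeaecae" position by position:
  Position 0: 'e' vs 'e' => same
  Position 1: 'c' vs 'e' => DIFFER
  Position 2: 'e' vs 'a' => DIFFER
  Position 3: 'e' vs 'e' => same
  Position 4: 'a' vs 'c' => DIFFER
  Position 5: 'c' vs 'a' => DIFFER
  Position 6: 'd' vs 'e' => DIFFER
Positions that differ: 5

5


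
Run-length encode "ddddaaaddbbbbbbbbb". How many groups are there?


Input: ddddaaaddbbbbbbbbb
Scanning for consecutive runs:
  Group 1: 'd' x 4 (positions 0-3)
  Group 2: 'a' x 3 (positions 4-6)
  Group 3: 'd' x 2 (positions 7-8)
  Group 4: 'b' x 9 (positions 9-17)
Total groups: 4

4


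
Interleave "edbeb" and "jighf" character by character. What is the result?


Interleaving "edbeb" and "jighf":
  Position 0: 'e' from first, 'j' from second => "ej"
  Position 1: 'd' from first, 'i' from second => "di"
  Position 2: 'b' from first, 'g' from second => "bg"
  Position 3: 'e' from first, 'h' from second => "eh"
  Position 4: 'b' from first, 'f' from second => "bf"
Result: ejdibgehbf

ejdibgehbf


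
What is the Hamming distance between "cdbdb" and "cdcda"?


Comparing "cdbdb" and "cdcda" position by position:
  Position 0: 'c' vs 'c' => same
  Position 1: 'd' vs 'd' => same
  Position 2: 'b' vs 'c' => differ
  Position 3: 'd' vs 'd' => same
  Position 4: 'b' vs 'a' => differ
Total differences (Hamming distance): 2

2


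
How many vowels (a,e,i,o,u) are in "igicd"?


Input: igicd
Checking each character:
  'i' at position 0: vowel (running total: 1)
  'g' at position 1: consonant
  'i' at position 2: vowel (running total: 2)
  'c' at position 3: consonant
  'd' at position 4: consonant
Total vowels: 2

2


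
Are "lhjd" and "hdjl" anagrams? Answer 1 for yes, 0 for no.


Strings: "lhjd", "hdjl"
Sorted first:  dhjl
Sorted second: dhjl
Sorted forms match => anagrams

1


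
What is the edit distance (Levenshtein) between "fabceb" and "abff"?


Computing edit distance: "fabceb" -> "abff"
DP table:
           a    b    f    f
      0    1    2    3    4
  f   1    1    2    2    3
  a   2    1    2    3    3
  b   3    2    1    2    3
  c   4    3    2    2    3
  e   5    4    3    3    3
  b   6    5    4    4    4
Edit distance = dp[6][4] = 4

4


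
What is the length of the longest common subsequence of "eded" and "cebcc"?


LCS of "eded" and "cebcc"
DP table:
           c    e    b    c    c
      0    0    0    0    0    0
  e   0    0    1    1    1    1
  d   0    0    1    1    1    1
  e   0    0    1    1    1    1
  d   0    0    1    1    1    1
LCS length = dp[4][5] = 1

1


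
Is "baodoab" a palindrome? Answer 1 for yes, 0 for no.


Input: baodoab
Reversed: baodoab
  Compare pos 0 ('b') with pos 6 ('b'): match
  Compare pos 1 ('a') with pos 5 ('a'): match
  Compare pos 2 ('o') with pos 4 ('o'): match
Result: palindrome

1


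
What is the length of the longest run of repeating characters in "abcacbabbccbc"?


Input: "abcacbabbccbc"
Scanning for longest run:
  Position 1 ('b'): new char, reset run to 1
  Position 2 ('c'): new char, reset run to 1
  Position 3 ('a'): new char, reset run to 1
  Position 4 ('c'): new char, reset run to 1
  Position 5 ('b'): new char, reset run to 1
  Position 6 ('a'): new char, reset run to 1
  Position 7 ('b'): new char, reset run to 1
  Position 8 ('b'): continues run of 'b', length=2
  Position 9 ('c'): new char, reset run to 1
  Position 10 ('c'): continues run of 'c', length=2
  Position 11 ('b'): new char, reset run to 1
  Position 12 ('c'): new char, reset run to 1
Longest run: 'b' with length 2

2


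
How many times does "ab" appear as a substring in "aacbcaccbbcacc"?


Searching for "ab" in "aacbcaccbbcacc"
Scanning each position:
  Position 0: "aa" => no
  Position 1: "ac" => no
  Position 2: "cb" => no
  Position 3: "bc" => no
  Position 4: "ca" => no
  Position 5: "ac" => no
  Position 6: "cc" => no
  Position 7: "cb" => no
  Position 8: "bb" => no
  Position 9: "bc" => no
  Position 10: "ca" => no
  Position 11: "ac" => no
  Position 12: "cc" => no
Total occurrences: 0

0


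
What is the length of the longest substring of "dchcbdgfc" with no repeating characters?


Input: "dchcbdgfc"
Sliding window (track last position of each char):
  Position 0 ('d'): window [0,0] length 1 -- new best
  Position 1 ('c'): window [0,1] length 2 -- new best
  Position 2 ('h'): window [0,2] length 3 -- new best
  Position 3 ('c'): repeat (last at 1), move window start to 2
  Position 3 ('c'): window [2,3] length 2
  Position 4 ('b'): window [2,4] length 3
  Position 5 ('d'): window [2,5] length 4 -- new best
  Position 6 ('g'): window [2,6] length 5 -- new best
  Position 7 ('f'): window [2,7] length 6 -- new best
  Position 8 ('c'): repeat (last at 3), move window start to 4
  Position 8 ('c'): window [4,8] length 5
Longest substring with no repeats: "hcbdgf" with length 6

6


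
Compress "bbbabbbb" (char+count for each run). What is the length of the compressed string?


Input: bbbabbbb
Runs:
  'b' x 3 => "b3"
  'a' x 1 => "a1"
  'b' x 4 => "b4"
Compressed: "b3a1b4"
Compressed length: 6

6


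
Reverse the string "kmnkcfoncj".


Input: kmnkcfoncj
Reading characters right to left:
  Position 9: 'j'
  Position 8: 'c'
  Position 7: 'n'
  Position 6: 'o'
  Position 5: 'f'
  Position 4: 'c'
  Position 3: 'k'
  Position 2: 'n'
  Position 1: 'm'
  Position 0: 'k'
Reversed: jcnofcknmk

jcnofcknmk


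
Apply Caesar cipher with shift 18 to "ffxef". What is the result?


Caesar cipher: shift "ffxef" by 18
  'f' (pos 5) + 18 = pos 23 = 'x'
  'f' (pos 5) + 18 = pos 23 = 'x'
  'x' (pos 23) + 18 = pos 15 = 'p'
  'e' (pos 4) + 18 = pos 22 = 'w'
  'f' (pos 5) + 18 = pos 23 = 'x'
Result: xxpwx

xxpwx


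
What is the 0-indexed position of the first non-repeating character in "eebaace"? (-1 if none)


Input: eebaace
Character frequencies:
  'a': 2
  'b': 1
  'c': 1
  'e': 3
Scanning left to right for freq == 1:
  Position 0 ('e'): freq=3, skip
  Position 1 ('e'): freq=3, skip
  Position 2 ('b'): unique! => answer = 2

2


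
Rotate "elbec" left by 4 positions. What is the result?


Input: "elbec", rotate left by 4
First 4 characters: "elbe"
Remaining characters: "c"
Concatenate remaining + first: "c" + "elbe" = "celbe"

celbe


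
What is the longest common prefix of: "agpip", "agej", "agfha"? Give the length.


Words: agpip, agej, agfha
  Position 0: all 'a' => match
  Position 1: all 'g' => match
  Position 2: ('p', 'e', 'f') => mismatch, stop
LCP = "ag" (length 2)

2


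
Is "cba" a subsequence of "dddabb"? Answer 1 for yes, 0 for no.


Check if "cba" is a subsequence of "dddabb"
Greedy scan:
  Position 0 ('d'): no match needed
  Position 1 ('d'): no match needed
  Position 2 ('d'): no match needed
  Position 3 ('a'): no match needed
  Position 4 ('b'): no match needed
  Position 5 ('b'): no match needed
Only matched 0/3 characters => not a subsequence

0


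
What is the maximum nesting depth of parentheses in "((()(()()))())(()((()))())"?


Input: "((()(()()))())(()((()))())"
Tracking depth:
  Position 0 '(': depth becomes 1
  Position 1 '(': depth becomes 2
  Position 2 '(': depth becomes 3
  Position 3 ')': depth becomes 2
  Position 4 '(': depth becomes 3
  Position 5 '(': depth becomes 4
  Position 6 ')': depth becomes 3
  Position 7 '(': depth becomes 4
  Position 8 ')': depth becomes 3
  Position 9 ')': depth becomes 2
  Position 10 ')': depth becomes 1
  Position 11 '(': depth becomes 2
  Position 12 ')': depth becomes 1
  Position 13 ')': depth becomes 0
  Position 14 '(': depth becomes 1
  Position 15 '(': depth becomes 2
  Position 16 ')': depth becomes 1
  Position 17 '(': depth becomes 2
  Position 18 '(': depth becomes 3
  Position 19 '(': depth becomes 4
  Position 20 ')': depth becomes 3
  Position 21 ')': depth becomes 2
  Position 22 ')': depth becomes 1
  Position 23 '(': depth becomes 2
  Position 24 ')': depth becomes 1
  Position 25 ')': depth becomes 0
Maximum depth reached: 4

4


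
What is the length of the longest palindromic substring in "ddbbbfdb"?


Input: "ddbbbfdb"
Checking substrings for palindromes:
  [2:5] "bbb" (len 3) => palindrome
  [0:2] "dd" (len 2) => palindrome
  [2:4] "bb" (len 2) => palindrome
  [3:5] "bb" (len 2) => palindrome
Longest palindromic substring: "bbb" with length 3

3


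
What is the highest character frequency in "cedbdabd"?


Input: cedbdabd
Character counts:
  'a': 1
  'b': 2
  'c': 1
  'd': 3
  'e': 1
Maximum frequency: 3

3


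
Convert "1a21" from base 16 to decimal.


Input: "1a21" in base 16
Positional expansion:
  Digit '1' (value 1) x 16^3 = 4096
  Digit 'a' (value 10) x 16^2 = 2560
  Digit '2' (value 2) x 16^1 = 32
  Digit '1' (value 1) x 16^0 = 1
Sum = 6689

6689


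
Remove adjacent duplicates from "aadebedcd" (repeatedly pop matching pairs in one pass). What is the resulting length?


Input: aadebedcd
Stack-based adjacent duplicate removal:
  Read 'a': push. Stack: a
  Read 'a': matches stack top 'a' => pop. Stack: (empty)
  Read 'd': push. Stack: d
  Read 'e': push. Stack: de
  Read 'b': push. Stack: deb
  Read 'e': push. Stack: debe
  Read 'd': push. Stack: debed
  Read 'c': push. Stack: debedc
  Read 'd': push. Stack: debedcd
Final stack: "debedcd" (length 7)

7


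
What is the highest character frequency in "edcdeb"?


Input: edcdeb
Character counts:
  'b': 1
  'c': 1
  'd': 2
  'e': 2
Maximum frequency: 2

2


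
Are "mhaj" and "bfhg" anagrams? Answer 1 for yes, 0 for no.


Strings: "mhaj", "bfhg"
Sorted first:  ahjm
Sorted second: bfgh
Differ at position 0: 'a' vs 'b' => not anagrams

0


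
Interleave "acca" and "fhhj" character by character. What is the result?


Interleaving "acca" and "fhhj":
  Position 0: 'a' from first, 'f' from second => "af"
  Position 1: 'c' from first, 'h' from second => "ch"
  Position 2: 'c' from first, 'h' from second => "ch"
  Position 3: 'a' from first, 'j' from second => "aj"
Result: afchchaj

afchchaj


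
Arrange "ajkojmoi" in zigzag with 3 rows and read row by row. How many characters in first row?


Zigzag "ajkojmoi" into 3 rows:
Placing characters:
  'a' => row 0
  'j' => row 1
  'k' => row 2
  'o' => row 1
  'j' => row 0
  'm' => row 1
  'o' => row 2
  'i' => row 1
Rows:
  Row 0: "aj"
  Row 1: "jomi"
  Row 2: "ko"
First row length: 2

2


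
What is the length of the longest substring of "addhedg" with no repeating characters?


Input: "addhedg"
Sliding window (track last position of each char):
  Position 0 ('a'): window [0,0] length 1 -- new best
  Position 1 ('d'): window [0,1] length 2 -- new best
  Position 2 ('d'): repeat (last at 1), move window start to 2
  Position 2 ('d'): window [2,2] length 1
  Position 3 ('h'): window [2,3] length 2
  Position 4 ('e'): window [2,4] length 3 -- new best
  Position 5 ('d'): repeat (last at 2), move window start to 3
  Position 5 ('d'): window [3,5] length 3
  Position 6 ('g'): window [3,6] length 4 -- new best
Longest substring with no repeats: "hedg" with length 4

4


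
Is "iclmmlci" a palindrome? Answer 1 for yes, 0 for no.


Input: iclmmlci
Reversed: iclmmlci
  Compare pos 0 ('i') with pos 7 ('i'): match
  Compare pos 1 ('c') with pos 6 ('c'): match
  Compare pos 2 ('l') with pos 5 ('l'): match
  Compare pos 3 ('m') with pos 4 ('m'): match
Result: palindrome

1


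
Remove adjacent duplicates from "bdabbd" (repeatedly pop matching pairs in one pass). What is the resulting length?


Input: bdabbd
Stack-based adjacent duplicate removal:
  Read 'b': push. Stack: b
  Read 'd': push. Stack: bd
  Read 'a': push. Stack: bda
  Read 'b': push. Stack: bdab
  Read 'b': matches stack top 'b' => pop. Stack: bda
  Read 'd': push. Stack: bdad
Final stack: "bdad" (length 4)

4


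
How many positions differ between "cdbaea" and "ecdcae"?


Comparing "cdbaea" and "ecdcae" position by position:
  Position 0: 'c' vs 'e' => DIFFER
  Position 1: 'd' vs 'c' => DIFFER
  Position 2: 'b' vs 'd' => DIFFER
  Position 3: 'a' vs 'c' => DIFFER
  Position 4: 'e' vs 'a' => DIFFER
  Position 5: 'a' vs 'e' => DIFFER
Positions that differ: 6

6


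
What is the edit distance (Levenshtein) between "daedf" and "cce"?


Computing edit distance: "daedf" -> "cce"
DP table:
           c    c    e
      0    1    2    3
  d   1    1    2    3
  a   2    2    2    3
  e   3    3    3    2
  d   4    4    4    3
  f   5    5    5    4
Edit distance = dp[5][3] = 4

4


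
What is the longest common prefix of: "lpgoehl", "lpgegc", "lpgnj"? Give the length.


Words: lpgoehl, lpgegc, lpgnj
  Position 0: all 'l' => match
  Position 1: all 'p' => match
  Position 2: all 'g' => match
  Position 3: ('o', 'e', 'n') => mismatch, stop
LCP = "lpg" (length 3)

3


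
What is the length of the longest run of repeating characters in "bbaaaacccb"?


Input: "bbaaaacccb"
Scanning for longest run:
  Position 1 ('b'): continues run of 'b', length=2
  Position 2 ('a'): new char, reset run to 1
  Position 3 ('a'): continues run of 'a', length=2
  Position 4 ('a'): continues run of 'a', length=3
  Position 5 ('a'): continues run of 'a', length=4
  Position 6 ('c'): new char, reset run to 1
  Position 7 ('c'): continues run of 'c', length=2
  Position 8 ('c'): continues run of 'c', length=3
  Position 9 ('b'): new char, reset run to 1
Longest run: 'a' with length 4

4


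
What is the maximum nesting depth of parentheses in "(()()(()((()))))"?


Input: "(()()(()((()))))"
Tracking depth:
  Position 0 '(': depth becomes 1
  Position 1 '(': depth becomes 2
  Position 2 ')': depth becomes 1
  Position 3 '(': depth becomes 2
  Position 4 ')': depth becomes 1
  Position 5 '(': depth becomes 2
  Position 6 '(': depth becomes 3
  Position 7 ')': depth becomes 2
  Position 8 '(': depth becomes 3
  Position 9 '(': depth becomes 4
  Position 10 '(': depth becomes 5
  Position 11 ')': depth becomes 4
  Position 12 ')': depth becomes 3
  Position 13 ')': depth becomes 2
  Position 14 ')': depth becomes 1
  Position 15 ')': depth becomes 0
Maximum depth reached: 5

5


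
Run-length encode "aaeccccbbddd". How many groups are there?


Input: aaeccccbbddd
Scanning for consecutive runs:
  Group 1: 'a' x 2 (positions 0-1)
  Group 2: 'e' x 1 (positions 2-2)
  Group 3: 'c' x 4 (positions 3-6)
  Group 4: 'b' x 2 (positions 7-8)
  Group 5: 'd' x 3 (positions 9-11)
Total groups: 5

5


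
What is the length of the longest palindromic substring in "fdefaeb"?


Input: "fdefaeb"
Checking substrings for palindromes:
  No multi-char palindromic substrings found
Longest palindromic substring: "f" with length 1

1


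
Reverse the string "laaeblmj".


Input: laaeblmj
Reading characters right to left:
  Position 7: 'j'
  Position 6: 'm'
  Position 5: 'l'
  Position 4: 'b'
  Position 3: 'e'
  Position 2: 'a'
  Position 1: 'a'
  Position 0: 'l'
Reversed: jmlbeaal

jmlbeaal


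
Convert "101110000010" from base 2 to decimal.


Input: "101110000010" in base 2
Positional expansion:
  Digit '1' (value 1) x 2^11 = 2048
  Digit '0' (value 0) x 2^10 = 0
  Digit '1' (value 1) x 2^9 = 512
  Digit '1' (value 1) x 2^8 = 256
  Digit '1' (value 1) x 2^7 = 128
  Digit '0' (value 0) x 2^6 = 0
  Digit '0' (value 0) x 2^5 = 0
  Digit '0' (value 0) x 2^4 = 0
  Digit '0' (value 0) x 2^3 = 0
  Digit '0' (value 0) x 2^2 = 0
  Digit '1' (value 1) x 2^1 = 2
  Digit '0' (value 0) x 2^0 = 0
Sum = 2946

2946


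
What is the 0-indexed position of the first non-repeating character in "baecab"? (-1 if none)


Input: baecab
Character frequencies:
  'a': 2
  'b': 2
  'c': 1
  'e': 1
Scanning left to right for freq == 1:
  Position 0 ('b'): freq=2, skip
  Position 1 ('a'): freq=2, skip
  Position 2 ('e'): unique! => answer = 2

2


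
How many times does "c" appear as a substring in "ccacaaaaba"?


Searching for "c" in "ccacaaaaba"
Scanning each position:
  Position 0: "c" => MATCH
  Position 1: "c" => MATCH
  Position 2: "a" => no
  Position 3: "c" => MATCH
  Position 4: "a" => no
  Position 5: "a" => no
  Position 6: "a" => no
  Position 7: "a" => no
  Position 8: "b" => no
  Position 9: "a" => no
Total occurrences: 3

3


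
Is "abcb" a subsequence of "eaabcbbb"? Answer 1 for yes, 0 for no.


Check if "abcb" is a subsequence of "eaabcbbb"
Greedy scan:
  Position 0 ('e'): no match needed
  Position 1 ('a'): matches sub[0] = 'a'
  Position 2 ('a'): no match needed
  Position 3 ('b'): matches sub[1] = 'b'
  Position 4 ('c'): matches sub[2] = 'c'
  Position 5 ('b'): matches sub[3] = 'b'
  Position 6 ('b'): no match needed
  Position 7 ('b'): no match needed
All 4 characters matched => is a subsequence

1


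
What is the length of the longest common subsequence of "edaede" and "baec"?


LCS of "edaede" and "baec"
DP table:
           b    a    e    c
      0    0    0    0    0
  e   0    0    0    1    1
  d   0    0    0    1    1
  a   0    0    1    1    1
  e   0    0    1    2    2
  d   0    0    1    2    2
  e   0    0    1    2    2
LCS length = dp[6][4] = 2

2


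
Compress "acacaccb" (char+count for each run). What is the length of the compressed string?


Input: acacaccb
Runs:
  'a' x 1 => "a1"
  'c' x 1 => "c1"
  'a' x 1 => "a1"
  'c' x 1 => "c1"
  'a' x 1 => "a1"
  'c' x 2 => "c2"
  'b' x 1 => "b1"
Compressed: "a1c1a1c1a1c2b1"
Compressed length: 14

14


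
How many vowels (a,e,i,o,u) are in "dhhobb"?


Input: dhhobb
Checking each character:
  'd' at position 0: consonant
  'h' at position 1: consonant
  'h' at position 2: consonant
  'o' at position 3: vowel (running total: 1)
  'b' at position 4: consonant
  'b' at position 5: consonant
Total vowels: 1

1


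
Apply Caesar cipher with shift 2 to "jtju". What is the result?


Caesar cipher: shift "jtju" by 2
  'j' (pos 9) + 2 = pos 11 = 'l'
  't' (pos 19) + 2 = pos 21 = 'v'
  'j' (pos 9) + 2 = pos 11 = 'l'
  'u' (pos 20) + 2 = pos 22 = 'w'
Result: lvlw

lvlw


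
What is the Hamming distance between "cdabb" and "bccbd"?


Comparing "cdabb" and "bccbd" position by position:
  Position 0: 'c' vs 'b' => differ
  Position 1: 'd' vs 'c' => differ
  Position 2: 'a' vs 'c' => differ
  Position 3: 'b' vs 'b' => same
  Position 4: 'b' vs 'd' => differ
Total differences (Hamming distance): 4

4


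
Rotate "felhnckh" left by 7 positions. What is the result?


Input: "felhnckh", rotate left by 7
First 7 characters: "felhnck"
Remaining characters: "h"
Concatenate remaining + first: "h" + "felhnck" = "hfelhnck"

hfelhnck


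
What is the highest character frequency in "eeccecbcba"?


Input: eeccecbcba
Character counts:
  'a': 1
  'b': 2
  'c': 4
  'e': 3
Maximum frequency: 4

4


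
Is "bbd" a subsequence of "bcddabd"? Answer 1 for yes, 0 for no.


Check if "bbd" is a subsequence of "bcddabd"
Greedy scan:
  Position 0 ('b'): matches sub[0] = 'b'
  Position 1 ('c'): no match needed
  Position 2 ('d'): no match needed
  Position 3 ('d'): no match needed
  Position 4 ('a'): no match needed
  Position 5 ('b'): matches sub[1] = 'b'
  Position 6 ('d'): matches sub[2] = 'd'
All 3 characters matched => is a subsequence

1


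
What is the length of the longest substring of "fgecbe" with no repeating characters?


Input: "fgecbe"
Sliding window (track last position of each char):
  Position 0 ('f'): window [0,0] length 1 -- new best
  Position 1 ('g'): window [0,1] length 2 -- new best
  Position 2 ('e'): window [0,2] length 3 -- new best
  Position 3 ('c'): window [0,3] length 4 -- new best
  Position 4 ('b'): window [0,4] length 5 -- new best
  Position 5 ('e'): repeat (last at 2), move window start to 3
  Position 5 ('e'): window [3,5] length 3
Longest substring with no repeats: "fgecb" with length 5

5


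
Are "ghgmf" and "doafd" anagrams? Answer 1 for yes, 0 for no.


Strings: "ghgmf", "doafd"
Sorted first:  fgghm
Sorted second: addfo
Differ at position 0: 'f' vs 'a' => not anagrams

0


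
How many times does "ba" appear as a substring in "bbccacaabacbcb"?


Searching for "ba" in "bbccacaabacbcb"
Scanning each position:
  Position 0: "bb" => no
  Position 1: "bc" => no
  Position 2: "cc" => no
  Position 3: "ca" => no
  Position 4: "ac" => no
  Position 5: "ca" => no
  Position 6: "aa" => no
  Position 7: "ab" => no
  Position 8: "ba" => MATCH
  Position 9: "ac" => no
  Position 10: "cb" => no
  Position 11: "bc" => no
  Position 12: "cb" => no
Total occurrences: 1

1


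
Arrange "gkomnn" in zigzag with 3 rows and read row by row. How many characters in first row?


Zigzag "gkomnn" into 3 rows:
Placing characters:
  'g' => row 0
  'k' => row 1
  'o' => row 2
  'm' => row 1
  'n' => row 0
  'n' => row 1
Rows:
  Row 0: "gn"
  Row 1: "kmn"
  Row 2: "o"
First row length: 2

2


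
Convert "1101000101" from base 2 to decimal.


Input: "1101000101" in base 2
Positional expansion:
  Digit '1' (value 1) x 2^9 = 512
  Digit '1' (value 1) x 2^8 = 256
  Digit '0' (value 0) x 2^7 = 0
  Digit '1' (value 1) x 2^6 = 64
  Digit '0' (value 0) x 2^5 = 0
  Digit '0' (value 0) x 2^4 = 0
  Digit '0' (value 0) x 2^3 = 0
  Digit '1' (value 1) x 2^2 = 4
  Digit '0' (value 0) x 2^1 = 0
  Digit '1' (value 1) x 2^0 = 1
Sum = 837

837


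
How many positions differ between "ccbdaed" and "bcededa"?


Comparing "ccbdaed" and "bcededa" position by position:
  Position 0: 'c' vs 'b' => DIFFER
  Position 1: 'c' vs 'c' => same
  Position 2: 'b' vs 'e' => DIFFER
  Position 3: 'd' vs 'd' => same
  Position 4: 'a' vs 'e' => DIFFER
  Position 5: 'e' vs 'd' => DIFFER
  Position 6: 'd' vs 'a' => DIFFER
Positions that differ: 5

5


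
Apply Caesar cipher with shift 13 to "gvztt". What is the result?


Caesar cipher: shift "gvztt" by 13
  'g' (pos 6) + 13 = pos 19 = 't'
  'v' (pos 21) + 13 = pos 8 = 'i'
  'z' (pos 25) + 13 = pos 12 = 'm'
  't' (pos 19) + 13 = pos 6 = 'g'
  't' (pos 19) + 13 = pos 6 = 'g'
Result: timgg

timgg
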